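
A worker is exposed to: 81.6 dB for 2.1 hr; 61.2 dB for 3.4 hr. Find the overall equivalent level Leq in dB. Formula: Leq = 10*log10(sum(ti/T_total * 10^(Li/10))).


T_total = 2.1 + 3.4 = 5.5 hr
(2.1/5.5) * 10^(81.6/10) = 5.51895e+07
(3.4/5.5) * 10^(61.2/10) = 814922
Sum = 5.51895e+07 + 814922 = 5.60044e+07
Leq = 10*log10(5.60044e+07) = 77.482 dB


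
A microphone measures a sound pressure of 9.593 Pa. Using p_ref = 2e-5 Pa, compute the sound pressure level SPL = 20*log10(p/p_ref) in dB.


p / p_ref = 9.593 / 2e-5 = 479650
SPL = 20 * log10(479650) = 113.62 dB


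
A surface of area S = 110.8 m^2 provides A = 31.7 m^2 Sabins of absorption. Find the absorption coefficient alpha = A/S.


Absorption coefficient = absorbed power / incident power
alpha = A / S = 31.7 / 110.8 = 0.2861


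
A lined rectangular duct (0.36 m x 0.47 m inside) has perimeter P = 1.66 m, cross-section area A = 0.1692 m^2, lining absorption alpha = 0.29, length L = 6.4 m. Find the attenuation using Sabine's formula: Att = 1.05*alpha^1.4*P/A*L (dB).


alpha^1.4 = 0.29^1.4 = 0.176749
Attenuation rate = 1.05 * alpha^1.4 * P / A
= 1.05 * 0.176749 * 1.66 / 0.1692 = 1.82077 dB/m
Total Att = 1.82077 * 6.4 = 11.653 dB


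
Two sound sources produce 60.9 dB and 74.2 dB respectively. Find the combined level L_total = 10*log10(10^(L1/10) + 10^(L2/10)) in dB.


10^(60.9/10) = 1.23027e+06
10^(74.2/10) = 2.63027e+07
Sum = 1.23027e+06 + 2.63027e+07 = 2.7533e+07
L_total = 10*log10(2.7533e+07) = 74.399 dB


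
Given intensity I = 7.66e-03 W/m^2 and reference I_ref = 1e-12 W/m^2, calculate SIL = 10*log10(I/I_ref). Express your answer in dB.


I / I_ref = 7.66e-03 / 1e-12 = 7.66e+09
SIL = 10 * log10(7.66e+09) = 98.842 dB


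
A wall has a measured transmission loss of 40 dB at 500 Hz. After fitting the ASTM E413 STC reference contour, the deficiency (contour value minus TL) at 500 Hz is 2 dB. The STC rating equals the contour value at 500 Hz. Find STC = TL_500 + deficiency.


By ASTM E413, STC = value of the fitted reference contour at 500 Hz.
Contour value at 500 Hz = TL_500 + deficiency = 40 + 2 = 42
STC = 42


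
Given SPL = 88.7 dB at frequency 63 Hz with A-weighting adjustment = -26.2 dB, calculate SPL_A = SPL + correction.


A-weighting table: 63 Hz -> -26.2 dB correction
SPL_A = SPL + correction = 88.7 + (-26.2) = 62.5 dBA


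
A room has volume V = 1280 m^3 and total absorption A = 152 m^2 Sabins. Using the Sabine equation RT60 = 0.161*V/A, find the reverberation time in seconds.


RT60 = 0.161 * 1280 / 152 = 1.3558 s


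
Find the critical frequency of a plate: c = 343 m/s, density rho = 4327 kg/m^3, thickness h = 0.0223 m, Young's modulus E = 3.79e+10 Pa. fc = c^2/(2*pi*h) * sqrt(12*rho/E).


12*rho/E = 12*4327/3.79e+10 = 1.37003e-06
sqrt(12*rho/E) = sqrt(1.37003e-06) = 0.00117048
c^2/(2*pi*h) = 343^2/(2*pi*0.0223) = 839660
fc = 839660 * 0.00117048 = 982.81 Hz


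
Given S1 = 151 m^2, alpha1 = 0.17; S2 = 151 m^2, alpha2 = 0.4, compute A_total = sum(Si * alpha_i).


151 * 0.17 = 25.67
151 * 0.4 = 60.4
A_total = 25.67 + 60.4 = 86.07 m^2


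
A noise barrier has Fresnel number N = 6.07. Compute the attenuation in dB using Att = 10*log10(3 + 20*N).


3 + 20*N = 3 + 20*6.07 = 124.4
Att = 10*log10(124.4) = 20.948 dB


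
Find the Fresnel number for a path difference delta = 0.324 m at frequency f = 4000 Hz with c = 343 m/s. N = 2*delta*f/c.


N = 2*delta*f/c = 2*delta/lambda, where lambda = c/f
lambda = 343 / 4000 = 0.08575 m
N = 2 * 0.324 / 0.08575 = 7.5569


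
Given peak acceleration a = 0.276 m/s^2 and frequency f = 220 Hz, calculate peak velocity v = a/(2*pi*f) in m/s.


omega = 2*pi*f = 2*pi*220 = 1382.3 rad/s
v = a / omega = 0.276 / 1382.3 = 0.00019967 m/s


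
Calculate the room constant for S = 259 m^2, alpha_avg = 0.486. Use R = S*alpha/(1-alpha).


R = 259 * 0.486 / (1 - 0.486) = 244.89 m^2


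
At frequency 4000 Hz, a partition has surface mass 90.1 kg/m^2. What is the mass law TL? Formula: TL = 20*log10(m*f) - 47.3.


m * f = 90.1 * 4000 = 360400
20*log10(360400) = 111.136 dB
TL = 111.136 - 47.3 = 63.836 dB


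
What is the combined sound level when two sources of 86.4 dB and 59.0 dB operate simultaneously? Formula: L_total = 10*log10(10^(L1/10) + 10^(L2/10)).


10^(86.4/10) = 4.36516e+08
10^(59.0/10) = 794328
Sum = 4.36516e+08 + 794328 = 4.3731e+08
L_total = 10*log10(4.3731e+08) = 86.408 dB


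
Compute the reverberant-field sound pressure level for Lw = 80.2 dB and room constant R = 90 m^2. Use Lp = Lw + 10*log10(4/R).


4/R = 4/90 = 0.0444444
Lp = 80.2 + 10*log10(0.0444444) = 66.678 dB


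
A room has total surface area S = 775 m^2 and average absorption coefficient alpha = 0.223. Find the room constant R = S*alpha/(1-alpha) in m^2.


R = 775 * 0.223 / (1 - 0.223) = 222.43 m^2


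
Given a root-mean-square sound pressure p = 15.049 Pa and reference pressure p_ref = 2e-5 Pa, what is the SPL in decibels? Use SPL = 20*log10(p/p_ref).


p / p_ref = 15.049 / 2e-5 = 752450
SPL = 20 * log10(752450) = 117.53 dB


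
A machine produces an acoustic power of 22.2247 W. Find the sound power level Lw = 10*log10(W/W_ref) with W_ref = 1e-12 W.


W / W_ref = 22.2247 / 1e-12 = 2.22247e+13
Lw = 10 * log10(2.22247e+13) = 133.47 dB


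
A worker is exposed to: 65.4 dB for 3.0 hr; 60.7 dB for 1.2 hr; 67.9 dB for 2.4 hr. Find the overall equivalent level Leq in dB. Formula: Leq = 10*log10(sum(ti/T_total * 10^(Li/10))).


T_total = 3.0 + 1.2 + 2.4 = 6.6 hr
(3.0/6.6) * 10^(65.4/10) = 1.57608e+06
(1.2/6.6) * 10^(60.7/10) = 213618
(2.4/6.6) * 10^(67.9/10) = 2.24216e+06
Sum = 1.57608e+06 + 213618 + 2.24216e+06 = 4.03186e+06
Leq = 10*log10(4.03186e+06) = 66.055 dB


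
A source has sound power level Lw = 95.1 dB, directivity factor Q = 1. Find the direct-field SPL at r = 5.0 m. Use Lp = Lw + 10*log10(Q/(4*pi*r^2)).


4*pi*r^2 = 4*pi*5.0^2 = 314.159 m^2
Q / (4*pi*r^2) = 1 / 314.159 = 0.0031831
Lp = 95.1 + 10*log10(0.0031831) = 70.129 dB


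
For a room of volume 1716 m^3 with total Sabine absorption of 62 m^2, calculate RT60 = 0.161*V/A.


RT60 = 0.161 * 1716 / 62 = 4.4561 s


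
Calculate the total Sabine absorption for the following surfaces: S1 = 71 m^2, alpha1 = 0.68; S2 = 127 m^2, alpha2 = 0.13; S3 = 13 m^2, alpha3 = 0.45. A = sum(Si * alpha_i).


71 * 0.68 = 48.28
127 * 0.13 = 16.51
13 * 0.45 = 5.85
A_total = 48.28 + 16.51 + 5.85 = 70.64 m^2


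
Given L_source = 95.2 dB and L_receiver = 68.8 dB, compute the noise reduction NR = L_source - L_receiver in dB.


NR = L_source - L_receiver (difference between source and receiving room levels)
NR = 95.2 - 68.8 = 26.4 dB


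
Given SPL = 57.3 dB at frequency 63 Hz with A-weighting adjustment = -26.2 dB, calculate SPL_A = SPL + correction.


A-weighting table: 63 Hz -> -26.2 dB correction
SPL_A = SPL + correction = 57.3 + (-26.2) = 31.1 dBA


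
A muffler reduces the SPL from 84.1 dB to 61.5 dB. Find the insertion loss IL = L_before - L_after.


Insertion loss = SPL without muffler - SPL with muffler
IL = 84.1 - 61.5 = 22.6 dB


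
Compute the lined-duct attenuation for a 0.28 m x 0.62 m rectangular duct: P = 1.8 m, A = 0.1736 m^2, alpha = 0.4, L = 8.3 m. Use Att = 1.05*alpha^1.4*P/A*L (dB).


alpha^1.4 = 0.4^1.4 = 0.277258
Attenuation rate = 1.05 * alpha^1.4 * P / A
= 1.05 * 0.277258 * 1.8 / 0.1736 = 3.01853 dB/m
Total Att = 3.01853 * 8.3 = 25.054 dB


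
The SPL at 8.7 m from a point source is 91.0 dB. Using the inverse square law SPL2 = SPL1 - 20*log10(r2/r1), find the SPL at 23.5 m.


r2/r1 = 23.5/8.7 = 2.70115
Correction = 20*log10(2.70115) = 8.63097 dB
SPL2 = 91.0 - 8.63097 = 82.369 dB


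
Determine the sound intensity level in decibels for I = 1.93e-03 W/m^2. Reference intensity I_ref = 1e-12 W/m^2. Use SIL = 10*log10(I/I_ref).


I / I_ref = 1.93e-03 / 1e-12 = 1.93e+09
SIL = 10 * log10(1.93e+09) = 92.856 dB


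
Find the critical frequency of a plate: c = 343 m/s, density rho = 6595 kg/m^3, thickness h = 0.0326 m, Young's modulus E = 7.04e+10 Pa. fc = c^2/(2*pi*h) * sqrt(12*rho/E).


12*rho/E = 12*6595/7.04e+10 = 1.12415e-06
sqrt(12*rho/E) = sqrt(1.12415e-06) = 0.00106026
c^2/(2*pi*h) = 343^2/(2*pi*0.0326) = 574369
fc = 574369 * 0.00106026 = 608.98 Hz


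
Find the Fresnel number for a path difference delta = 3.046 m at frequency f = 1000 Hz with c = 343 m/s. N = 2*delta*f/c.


N = 2*delta*f/c = 2*delta/lambda, where lambda = c/f
lambda = 343 / 1000 = 0.343 m
N = 2 * 3.046 / 0.343 = 17.761


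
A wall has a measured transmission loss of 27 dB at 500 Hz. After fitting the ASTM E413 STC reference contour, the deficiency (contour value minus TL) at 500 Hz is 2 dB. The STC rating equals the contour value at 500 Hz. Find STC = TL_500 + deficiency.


By ASTM E413, STC = value of the fitted reference contour at 500 Hz.
Contour value at 500 Hz = TL_500 + deficiency = 27 + 2 = 29
STC = 29


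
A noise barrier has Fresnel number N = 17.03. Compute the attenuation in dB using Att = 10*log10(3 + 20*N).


3 + 20*N = 3 + 20*17.03 = 343.6
Att = 10*log10(343.6) = 25.361 dB


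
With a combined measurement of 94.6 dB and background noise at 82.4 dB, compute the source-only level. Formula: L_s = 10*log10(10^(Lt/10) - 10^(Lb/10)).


10^(94.6/10) = 2.88403e+09
10^(82.4/10) = 1.7378e+08
Difference = 2.88403e+09 - 1.7378e+08 = 2.71025e+09
L_source = 10*log10(2.71025e+09) = 94.33 dB


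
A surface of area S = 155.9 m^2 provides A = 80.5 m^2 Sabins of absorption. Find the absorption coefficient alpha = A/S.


Absorption coefficient = absorbed power / incident power
alpha = A / S = 80.5 / 155.9 = 0.51636


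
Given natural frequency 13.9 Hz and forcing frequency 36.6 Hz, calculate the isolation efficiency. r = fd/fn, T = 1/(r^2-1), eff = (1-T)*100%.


r = 36.6 / 13.9 = 2.63309
r^2 - 1 = 2.63309^2 - 1 = 5.93316
T = 1/5.93316 = 0.168544
Efficiency = (1 - 0.168544)*100 = 83.146 %


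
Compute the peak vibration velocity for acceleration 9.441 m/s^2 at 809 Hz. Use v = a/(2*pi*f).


omega = 2*pi*f = 2*pi*809 = 5083.1 rad/s
v = a / omega = 9.441 / 5083.1 = 0.0018573 m/s


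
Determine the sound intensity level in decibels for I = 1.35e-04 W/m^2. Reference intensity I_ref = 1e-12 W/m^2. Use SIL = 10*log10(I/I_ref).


I / I_ref = 1.35e-04 / 1e-12 = 1.35e+08
SIL = 10 * log10(1.35e+08) = 81.303 dB


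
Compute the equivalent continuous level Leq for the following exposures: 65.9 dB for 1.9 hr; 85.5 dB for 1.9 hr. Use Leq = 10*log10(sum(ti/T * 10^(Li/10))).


T_total = 1.9 + 1.9 = 3.8 hr
(1.9/3.8) * 10^(65.9/10) = 1.94523e+06
(1.9/3.8) * 10^(85.5/10) = 1.77407e+08
Sum = 1.94523e+06 + 1.77407e+08 = 1.79352e+08
Leq = 10*log10(1.79352e+08) = 82.537 dB


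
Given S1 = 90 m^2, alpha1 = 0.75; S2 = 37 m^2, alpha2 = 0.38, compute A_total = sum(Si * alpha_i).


90 * 0.75 = 67.5
37 * 0.38 = 14.06
A_total = 67.5 + 14.06 = 81.56 m^2


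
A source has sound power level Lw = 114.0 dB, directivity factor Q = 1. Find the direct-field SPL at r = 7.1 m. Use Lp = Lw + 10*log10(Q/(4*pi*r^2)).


4*pi*r^2 = 4*pi*7.1^2 = 633.471 m^2
Q / (4*pi*r^2) = 1 / 633.471 = 0.0015786
Lp = 114.0 + 10*log10(0.0015786) = 85.983 dB


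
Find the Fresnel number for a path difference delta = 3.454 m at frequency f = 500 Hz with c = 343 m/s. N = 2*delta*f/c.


N = 2*delta*f/c = 2*delta/lambda, where lambda = c/f
lambda = 343 / 500 = 0.686 m
N = 2 * 3.454 / 0.686 = 10.07


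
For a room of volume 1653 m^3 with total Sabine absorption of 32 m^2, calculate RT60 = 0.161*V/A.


RT60 = 0.161 * 1653 / 32 = 8.3167 s


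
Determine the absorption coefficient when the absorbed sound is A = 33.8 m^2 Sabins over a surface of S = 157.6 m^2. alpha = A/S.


Absorption coefficient = absorbed power / incident power
alpha = A / S = 33.8 / 157.6 = 0.21447


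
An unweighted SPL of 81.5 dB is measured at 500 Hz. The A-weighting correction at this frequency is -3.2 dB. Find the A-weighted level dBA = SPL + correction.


A-weighting table: 500 Hz -> -3.2 dB correction
SPL_A = SPL + correction = 81.5 + (-3.2) = 78.3 dBA


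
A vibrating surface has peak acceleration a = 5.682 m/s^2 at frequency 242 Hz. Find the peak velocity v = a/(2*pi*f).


omega = 2*pi*f = 2*pi*242 = 1520.53 rad/s
v = a / omega = 5.682 / 1520.53 = 0.0037369 m/s


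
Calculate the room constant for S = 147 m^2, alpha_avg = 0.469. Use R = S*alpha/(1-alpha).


R = 147 * 0.469 / (1 - 0.469) = 129.84 m^2


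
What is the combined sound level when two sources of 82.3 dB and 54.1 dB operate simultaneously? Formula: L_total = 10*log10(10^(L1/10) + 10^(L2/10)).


10^(82.3/10) = 1.69824e+08
10^(54.1/10) = 257040
Sum = 1.69824e+08 + 257040 = 1.70081e+08
L_total = 10*log10(1.70081e+08) = 82.307 dB


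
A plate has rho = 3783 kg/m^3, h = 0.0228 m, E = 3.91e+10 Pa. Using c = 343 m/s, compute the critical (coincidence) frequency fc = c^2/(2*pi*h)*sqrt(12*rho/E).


12*rho/E = 12*3783/3.91e+10 = 1.16102e-06
sqrt(12*rho/E) = sqrt(1.16102e-06) = 0.00107751
c^2/(2*pi*h) = 343^2/(2*pi*0.0228) = 821246
fc = 821246 * 0.00107751 = 884.9 Hz


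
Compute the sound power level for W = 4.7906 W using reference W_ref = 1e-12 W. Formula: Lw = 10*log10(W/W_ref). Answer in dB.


W / W_ref = 4.7906 / 1e-12 = 4.7906e+12
Lw = 10 * log10(4.7906e+12) = 126.8 dB


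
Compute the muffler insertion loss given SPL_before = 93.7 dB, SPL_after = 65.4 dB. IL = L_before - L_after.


Insertion loss = SPL without muffler - SPL with muffler
IL = 93.7 - 65.4 = 28.3 dB


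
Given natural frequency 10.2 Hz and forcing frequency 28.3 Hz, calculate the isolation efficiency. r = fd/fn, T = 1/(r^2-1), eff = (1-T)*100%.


r = 28.3 / 10.2 = 2.77451
r^2 - 1 = 2.77451^2 - 1 = 6.69791
T = 1/6.69791 = 0.1493
Efficiency = (1 - 0.1493)*100 = 85.07 %


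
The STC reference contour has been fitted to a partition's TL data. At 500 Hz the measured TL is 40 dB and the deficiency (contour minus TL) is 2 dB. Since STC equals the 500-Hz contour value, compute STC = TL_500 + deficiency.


By ASTM E413, STC = value of the fitted reference contour at 500 Hz.
Contour value at 500 Hz = TL_500 + deficiency = 40 + 2 = 42
STC = 42


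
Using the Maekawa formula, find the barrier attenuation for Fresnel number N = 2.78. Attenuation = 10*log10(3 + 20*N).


3 + 20*N = 3 + 20*2.78 = 58.6
Att = 10*log10(58.6) = 17.679 dB


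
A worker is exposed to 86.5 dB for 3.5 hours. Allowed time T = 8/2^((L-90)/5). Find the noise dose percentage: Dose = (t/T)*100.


T_allowed = 8 / 2^((86.5 - 90)/5) = 12.996 hr
Dose = 3.5 / 12.996 * 100 = 26.931 %


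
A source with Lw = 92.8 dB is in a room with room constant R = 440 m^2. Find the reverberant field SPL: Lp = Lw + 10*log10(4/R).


4/R = 4/440 = 0.00909091
Lp = 92.8 + 10*log10(0.00909091) = 72.386 dB


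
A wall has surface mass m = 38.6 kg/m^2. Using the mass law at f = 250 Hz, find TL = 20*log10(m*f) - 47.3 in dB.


m * f = 38.6 * 250 = 9650
20*log10(9650) = 79.6905 dB
TL = 79.6905 - 47.3 = 32.391 dB


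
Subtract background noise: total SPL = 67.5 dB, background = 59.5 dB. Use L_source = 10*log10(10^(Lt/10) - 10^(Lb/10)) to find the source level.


10^(67.5/10) = 5.62341e+06
10^(59.5/10) = 891251
Difference = 5.62341e+06 - 891251 = 4.73216e+06
L_source = 10*log10(4.73216e+06) = 66.751 dB


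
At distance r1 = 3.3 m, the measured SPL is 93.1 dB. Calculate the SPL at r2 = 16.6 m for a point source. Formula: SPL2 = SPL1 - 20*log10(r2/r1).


r2/r1 = 16.6/3.3 = 5.0303
Correction = 20*log10(5.0303) = 14.0319 dB
SPL2 = 93.1 - 14.0319 = 79.068 dB


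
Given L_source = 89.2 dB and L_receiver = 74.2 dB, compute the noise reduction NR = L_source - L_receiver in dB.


NR = L_source - L_receiver (difference between source and receiving room levels)
NR = 89.2 - 74.2 = 15 dB


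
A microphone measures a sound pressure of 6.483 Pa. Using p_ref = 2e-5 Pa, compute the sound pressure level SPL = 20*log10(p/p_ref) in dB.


p / p_ref = 6.483 / 2e-5 = 324150
SPL = 20 * log10(324150) = 110.21 dB


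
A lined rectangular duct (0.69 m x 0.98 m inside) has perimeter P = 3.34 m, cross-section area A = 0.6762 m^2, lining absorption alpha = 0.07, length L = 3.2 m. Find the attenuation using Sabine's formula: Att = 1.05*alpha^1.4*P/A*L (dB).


alpha^1.4 = 0.07^1.4 = 0.0241622
Attenuation rate = 1.05 * alpha^1.4 * P / A
= 1.05 * 0.0241622 * 3.34 / 0.6762 = 0.125313 dB/m
Total Att = 0.125313 * 3.2 = 0.401 dB


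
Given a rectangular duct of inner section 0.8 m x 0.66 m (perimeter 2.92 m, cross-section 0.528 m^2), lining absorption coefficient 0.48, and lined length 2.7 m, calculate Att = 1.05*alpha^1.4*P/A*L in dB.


alpha^1.4 = 0.48^1.4 = 0.35788
Attenuation rate = 1.05 * alpha^1.4 * P / A
= 1.05 * 0.35788 * 2.92 / 0.528 = 2.07814 dB/m
Total Att = 2.07814 * 2.7 = 5.611 dB


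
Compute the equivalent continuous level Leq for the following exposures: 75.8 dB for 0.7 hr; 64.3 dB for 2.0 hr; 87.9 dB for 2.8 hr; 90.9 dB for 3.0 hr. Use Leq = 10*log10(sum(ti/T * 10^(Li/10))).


T_total = 0.7 + 2.0 + 2.8 + 3.0 = 8.5 hr
(0.7/8.5) * 10^(75.8/10) = 3.13097e+06
(2.0/8.5) * 10^(64.3/10) = 633302
(2.8/8.5) * 10^(87.9/10) = 2.03114e+08
(3.0/8.5) * 10^(90.9/10) = 4.34213e+08
Sum = 3.13097e+06 + 633302 + 2.03114e+08 + 4.34213e+08 = 6.41091e+08
Leq = 10*log10(6.41091e+08) = 88.069 dB


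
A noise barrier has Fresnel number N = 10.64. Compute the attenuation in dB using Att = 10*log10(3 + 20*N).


3 + 20*N = 3 + 20*10.64 = 215.8
Att = 10*log10(215.8) = 23.341 dB


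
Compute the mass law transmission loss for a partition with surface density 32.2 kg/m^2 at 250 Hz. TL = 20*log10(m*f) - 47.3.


m * f = 32.2 * 250 = 8050
20*log10(8050) = 78.1159 dB
TL = 78.1159 - 47.3 = 30.816 dB


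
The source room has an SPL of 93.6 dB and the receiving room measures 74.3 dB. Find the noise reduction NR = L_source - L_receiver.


NR = L_source - L_receiver (difference between source and receiving room levels)
NR = 93.6 - 74.3 = 19.3 dB


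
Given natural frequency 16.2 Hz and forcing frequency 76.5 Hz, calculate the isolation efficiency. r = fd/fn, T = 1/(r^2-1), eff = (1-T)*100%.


r = 76.5 / 16.2 = 4.72222
r^2 - 1 = 4.72222^2 - 1 = 21.2994
T = 1/21.2994 = 0.0469497
Efficiency = (1 - 0.0469497)*100 = 95.305 %


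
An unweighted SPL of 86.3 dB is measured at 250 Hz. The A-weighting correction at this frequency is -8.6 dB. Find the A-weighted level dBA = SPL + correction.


A-weighting table: 250 Hz -> -8.6 dB correction
SPL_A = SPL + correction = 86.3 + (-8.6) = 77.7 dBA


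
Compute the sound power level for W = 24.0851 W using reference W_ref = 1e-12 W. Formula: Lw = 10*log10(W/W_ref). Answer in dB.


W / W_ref = 24.0851 / 1e-12 = 2.40851e+13
Lw = 10 * log10(2.40851e+13) = 133.82 dB


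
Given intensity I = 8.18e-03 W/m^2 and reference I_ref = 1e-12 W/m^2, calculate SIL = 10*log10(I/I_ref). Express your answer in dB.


I / I_ref = 8.18e-03 / 1e-12 = 8.18e+09
SIL = 10 * log10(8.18e+09) = 99.128 dB


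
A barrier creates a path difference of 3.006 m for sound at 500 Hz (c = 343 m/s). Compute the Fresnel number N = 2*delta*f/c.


N = 2*delta*f/c = 2*delta/lambda, where lambda = c/f
lambda = 343 / 500 = 0.686 m
N = 2 * 3.006 / 0.686 = 8.7638


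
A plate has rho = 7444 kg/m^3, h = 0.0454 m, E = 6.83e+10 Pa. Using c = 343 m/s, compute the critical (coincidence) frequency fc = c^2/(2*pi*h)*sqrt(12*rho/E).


12*rho/E = 12*7444/6.83e+10 = 1.30788e-06
sqrt(12*rho/E) = sqrt(1.30788e-06) = 0.00114363
c^2/(2*pi*h) = 343^2/(2*pi*0.0454) = 412432
fc = 412432 * 0.00114363 = 471.67 Hz


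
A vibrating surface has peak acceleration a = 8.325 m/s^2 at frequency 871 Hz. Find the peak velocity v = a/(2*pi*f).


omega = 2*pi*f = 2*pi*871 = 5472.65 rad/s
v = a / omega = 8.325 / 5472.65 = 0.0015212 m/s


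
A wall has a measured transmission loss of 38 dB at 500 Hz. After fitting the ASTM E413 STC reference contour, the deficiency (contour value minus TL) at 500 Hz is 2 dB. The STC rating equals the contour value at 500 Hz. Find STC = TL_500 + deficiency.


By ASTM E413, STC = value of the fitted reference contour at 500 Hz.
Contour value at 500 Hz = TL_500 + deficiency = 38 + 2 = 40
STC = 40


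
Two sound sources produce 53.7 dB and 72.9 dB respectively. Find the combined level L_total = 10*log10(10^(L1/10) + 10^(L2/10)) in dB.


10^(53.7/10) = 234423
10^(72.9/10) = 1.94984e+07
Sum = 234423 + 1.94984e+07 = 1.97328e+07
L_total = 10*log10(1.97328e+07) = 72.952 dB


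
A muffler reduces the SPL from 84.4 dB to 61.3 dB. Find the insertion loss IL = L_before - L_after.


Insertion loss = SPL without muffler - SPL with muffler
IL = 84.4 - 61.3 = 23.1 dB


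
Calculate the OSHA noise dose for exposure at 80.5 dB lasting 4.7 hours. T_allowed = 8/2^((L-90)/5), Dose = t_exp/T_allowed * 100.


T_allowed = 8 / 2^((80.5 - 90)/5) = 29.8571 hr
Dose = 4.7 / 29.8571 * 100 = 15.742 %


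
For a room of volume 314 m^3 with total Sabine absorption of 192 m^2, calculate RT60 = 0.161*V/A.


RT60 = 0.161 * 314 / 192 = 0.2633 s


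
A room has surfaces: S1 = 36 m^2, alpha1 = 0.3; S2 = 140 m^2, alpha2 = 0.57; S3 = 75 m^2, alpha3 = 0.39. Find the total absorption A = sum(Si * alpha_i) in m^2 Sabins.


36 * 0.3 = 10.8
140 * 0.57 = 79.8
75 * 0.39 = 29.25
A_total = 10.8 + 79.8 + 29.25 = 119.85 m^2


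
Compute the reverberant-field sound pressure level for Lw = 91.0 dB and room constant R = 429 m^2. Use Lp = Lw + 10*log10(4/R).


4/R = 4/429 = 0.00932401
Lp = 91.0 + 10*log10(0.00932401) = 70.696 dB


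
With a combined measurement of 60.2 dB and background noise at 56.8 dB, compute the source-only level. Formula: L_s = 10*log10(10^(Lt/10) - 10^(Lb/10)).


10^(60.2/10) = 1.04713e+06
10^(56.8/10) = 478630
Difference = 1.04713e+06 - 478630 = 568500
L_source = 10*log10(568500) = 57.547 dB


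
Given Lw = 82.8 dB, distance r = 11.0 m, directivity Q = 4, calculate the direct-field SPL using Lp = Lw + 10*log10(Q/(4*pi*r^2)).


4*pi*r^2 = 4*pi*11.0^2 = 1520.53 m^2
Q / (4*pi*r^2) = 4 / 1520.53 = 0.00263066
Lp = 82.8 + 10*log10(0.00263066) = 57.001 dB


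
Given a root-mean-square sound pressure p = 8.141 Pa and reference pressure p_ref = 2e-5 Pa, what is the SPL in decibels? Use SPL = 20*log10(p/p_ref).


p / p_ref = 8.141 / 2e-5 = 407050
SPL = 20 * log10(407050) = 112.19 dB


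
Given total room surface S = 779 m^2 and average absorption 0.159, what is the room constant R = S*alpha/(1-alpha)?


R = 779 * 0.159 / (1 - 0.159) = 147.28 m^2


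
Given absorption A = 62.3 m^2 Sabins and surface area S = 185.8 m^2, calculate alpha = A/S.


Absorption coefficient = absorbed power / incident power
alpha = A / S = 62.3 / 185.8 = 0.33531


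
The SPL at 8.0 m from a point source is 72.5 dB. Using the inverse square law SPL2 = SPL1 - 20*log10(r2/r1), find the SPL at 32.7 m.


r2/r1 = 32.7/8.0 = 4.0875
Correction = 20*log10(4.0875) = 12.2292 dB
SPL2 = 72.5 - 12.2292 = 60.271 dB


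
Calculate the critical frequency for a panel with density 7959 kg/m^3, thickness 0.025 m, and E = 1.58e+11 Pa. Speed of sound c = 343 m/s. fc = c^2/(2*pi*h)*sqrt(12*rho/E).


12*rho/E = 12*7959/1.58e+11 = 6.04481e-07
sqrt(12*rho/E) = sqrt(6.04481e-07) = 0.000777484
c^2/(2*pi*h) = 343^2/(2*pi*0.025) = 748977
fc = 748977 * 0.000777484 = 582.32 Hz


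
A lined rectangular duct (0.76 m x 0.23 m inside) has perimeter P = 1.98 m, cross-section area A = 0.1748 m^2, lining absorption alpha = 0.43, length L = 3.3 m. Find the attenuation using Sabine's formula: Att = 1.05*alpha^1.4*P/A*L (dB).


alpha^1.4 = 0.43^1.4 = 0.3068
Attenuation rate = 1.05 * alpha^1.4 * P / A
= 1.05 * 0.3068 * 1.98 / 0.1748 = 3.64895 dB/m
Total Att = 3.64895 * 3.3 = 12.042 dB


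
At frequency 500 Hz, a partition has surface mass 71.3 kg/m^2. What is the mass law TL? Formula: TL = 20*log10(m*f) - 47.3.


m * f = 71.3 * 500 = 35650
20*log10(35650) = 91.0412 dB
TL = 91.0412 - 47.3 = 43.741 dB


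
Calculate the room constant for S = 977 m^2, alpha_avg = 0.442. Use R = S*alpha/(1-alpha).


R = 977 * 0.442 / (1 - 0.442) = 773.9 m^2


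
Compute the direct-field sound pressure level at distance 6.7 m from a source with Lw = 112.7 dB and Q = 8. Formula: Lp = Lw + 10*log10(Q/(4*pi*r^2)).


4*pi*r^2 = 4*pi*6.7^2 = 564.104 m^2
Q / (4*pi*r^2) = 8 / 564.104 = 0.0141818
Lp = 112.7 + 10*log10(0.0141818) = 94.217 dB


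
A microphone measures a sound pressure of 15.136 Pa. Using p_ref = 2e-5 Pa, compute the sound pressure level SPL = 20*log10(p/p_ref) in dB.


p / p_ref = 15.136 / 2e-5 = 756800
SPL = 20 * log10(756800) = 117.58 dB


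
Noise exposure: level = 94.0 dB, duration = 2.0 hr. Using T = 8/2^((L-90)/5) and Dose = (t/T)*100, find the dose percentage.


T_allowed = 8 / 2^((94.0 - 90)/5) = 4.59479 hr
Dose = 2.0 / 4.59479 * 100 = 43.528 %


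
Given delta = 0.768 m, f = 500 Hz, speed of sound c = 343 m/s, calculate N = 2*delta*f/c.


N = 2*delta*f/c = 2*delta/lambda, where lambda = c/f
lambda = 343 / 500 = 0.686 m
N = 2 * 0.768 / 0.686 = 2.2391


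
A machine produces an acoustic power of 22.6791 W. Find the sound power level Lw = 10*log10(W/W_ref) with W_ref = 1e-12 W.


W / W_ref = 22.6791 / 1e-12 = 2.26791e+13
Lw = 10 * log10(2.26791e+13) = 133.56 dB


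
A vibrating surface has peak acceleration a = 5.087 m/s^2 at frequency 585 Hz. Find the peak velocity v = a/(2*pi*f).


omega = 2*pi*f = 2*pi*585 = 3675.66 rad/s
v = a / omega = 5.087 / 3675.66 = 0.001384 m/s


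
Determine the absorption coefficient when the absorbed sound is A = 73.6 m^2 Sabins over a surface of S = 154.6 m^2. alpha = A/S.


Absorption coefficient = absorbed power / incident power
alpha = A / S = 73.6 / 154.6 = 0.47607


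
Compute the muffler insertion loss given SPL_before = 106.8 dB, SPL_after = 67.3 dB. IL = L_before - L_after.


Insertion loss = SPL without muffler - SPL with muffler
IL = 106.8 - 67.3 = 39.5 dB


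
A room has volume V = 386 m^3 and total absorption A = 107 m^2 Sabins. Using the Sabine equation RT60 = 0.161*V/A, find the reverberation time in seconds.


RT60 = 0.161 * 386 / 107 = 0.5808 s


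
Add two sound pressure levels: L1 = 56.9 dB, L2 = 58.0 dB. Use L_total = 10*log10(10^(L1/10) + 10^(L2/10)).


10^(56.9/10) = 489779
10^(58.0/10) = 630957
Sum = 489779 + 630957 = 1.12074e+06
L_total = 10*log10(1.12074e+06) = 60.495 dB


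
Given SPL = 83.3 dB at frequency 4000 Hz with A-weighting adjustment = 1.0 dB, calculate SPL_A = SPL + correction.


A-weighting table: 4000 Hz -> 1.0 dB correction
SPL_A = SPL + correction = 83.3 + (1.0) = 84.3 dBA


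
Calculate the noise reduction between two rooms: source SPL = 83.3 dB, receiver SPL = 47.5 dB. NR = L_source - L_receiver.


NR = L_source - L_receiver (difference between source and receiving room levels)
NR = 83.3 - 47.5 = 35.8 dB


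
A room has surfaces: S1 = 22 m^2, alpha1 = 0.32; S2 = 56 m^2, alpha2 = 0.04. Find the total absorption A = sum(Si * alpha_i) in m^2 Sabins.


22 * 0.32 = 7.04
56 * 0.04 = 2.24
A_total = 7.04 + 2.24 = 9.28 m^2


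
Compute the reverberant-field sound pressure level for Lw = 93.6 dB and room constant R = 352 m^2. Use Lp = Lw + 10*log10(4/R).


4/R = 4/352 = 0.0113636
Lp = 93.6 + 10*log10(0.0113636) = 74.155 dB


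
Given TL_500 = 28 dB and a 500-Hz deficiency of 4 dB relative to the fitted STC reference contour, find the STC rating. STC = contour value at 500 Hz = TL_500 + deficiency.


By ASTM E413, STC = value of the fitted reference contour at 500 Hz.
Contour value at 500 Hz = TL_500 + deficiency = 28 + 4 = 32
STC = 32


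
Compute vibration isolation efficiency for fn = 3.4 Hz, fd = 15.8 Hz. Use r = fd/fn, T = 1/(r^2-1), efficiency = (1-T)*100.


r = 15.8 / 3.4 = 4.64706
r^2 - 1 = 4.64706^2 - 1 = 20.5952
T = 1/20.5952 = 0.048555
Efficiency = (1 - 0.048555)*100 = 95.144 %


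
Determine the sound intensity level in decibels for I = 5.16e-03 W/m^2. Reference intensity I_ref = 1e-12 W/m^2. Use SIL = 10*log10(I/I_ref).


I / I_ref = 5.16e-03 / 1e-12 = 5.16e+09
SIL = 10 * log10(5.16e+09) = 97.126 dB


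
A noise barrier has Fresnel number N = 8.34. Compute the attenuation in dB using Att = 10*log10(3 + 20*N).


3 + 20*N = 3 + 20*8.34 = 169.8
Att = 10*log10(169.8) = 22.299 dB


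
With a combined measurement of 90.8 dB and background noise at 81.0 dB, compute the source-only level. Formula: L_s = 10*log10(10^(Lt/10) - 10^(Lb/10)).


10^(90.8/10) = 1.20226e+09
10^(81.0/10) = 1.25893e+08
Difference = 1.20226e+09 - 1.25893e+08 = 1.07637e+09
L_source = 10*log10(1.07637e+09) = 90.32 dB


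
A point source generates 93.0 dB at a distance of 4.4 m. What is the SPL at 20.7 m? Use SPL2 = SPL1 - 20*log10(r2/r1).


r2/r1 = 20.7/4.4 = 4.70455
Correction = 20*log10(4.70455) = 13.4504 dB
SPL2 = 93.0 - 13.4504 = 79.55 dB


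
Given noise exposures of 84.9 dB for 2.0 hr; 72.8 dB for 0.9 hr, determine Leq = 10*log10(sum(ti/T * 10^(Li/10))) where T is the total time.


T_total = 2.0 + 0.9 = 2.9 hr
(2.0/2.9) * 10^(84.9/10) = 2.13124e+08
(0.9/2.9) * 10^(72.8/10) = 5.9135e+06
Sum = 2.13124e+08 + 5.9135e+06 = 2.19038e+08
Leq = 10*log10(2.19038e+08) = 83.405 dB


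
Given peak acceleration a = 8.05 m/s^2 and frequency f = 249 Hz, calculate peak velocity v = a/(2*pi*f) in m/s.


omega = 2*pi*f = 2*pi*249 = 1564.51 rad/s
v = a / omega = 8.05 / 1564.51 = 0.0051454 m/s


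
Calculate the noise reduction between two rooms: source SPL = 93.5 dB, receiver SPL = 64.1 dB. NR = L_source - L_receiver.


NR = L_source - L_receiver (difference between source and receiving room levels)
NR = 93.5 - 64.1 = 29.4 dB


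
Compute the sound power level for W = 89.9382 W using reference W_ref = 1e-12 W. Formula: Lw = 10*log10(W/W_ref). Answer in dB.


W / W_ref = 89.9382 / 1e-12 = 8.99382e+13
Lw = 10 * log10(8.99382e+13) = 139.54 dB


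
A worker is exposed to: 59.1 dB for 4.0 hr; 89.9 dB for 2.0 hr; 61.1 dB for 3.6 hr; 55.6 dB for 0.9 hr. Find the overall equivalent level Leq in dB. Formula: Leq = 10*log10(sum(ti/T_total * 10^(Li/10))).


T_total = 4.0 + 2.0 + 3.6 + 0.9 = 10.5 hr
(4.0/10.5) * 10^(59.1/10) = 309650
(2.0/10.5) * 10^(89.9/10) = 1.8614e+08
(3.6/10.5) * 10^(61.1/10) = 441686
(0.9/10.5) * 10^(55.6/10) = 31121
Sum = 309650 + 1.8614e+08 + 441686 + 31121 = 1.86922e+08
Leq = 10*log10(1.86922e+08) = 82.717 dB


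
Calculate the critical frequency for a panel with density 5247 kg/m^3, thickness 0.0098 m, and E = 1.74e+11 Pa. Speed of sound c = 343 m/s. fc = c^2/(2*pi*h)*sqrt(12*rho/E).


12*rho/E = 12*5247/1.74e+11 = 3.61862e-07
sqrt(12*rho/E) = sqrt(3.61862e-07) = 0.00060155
c^2/(2*pi*h) = 343^2/(2*pi*0.0098) = 1.91066e+06
fc = 1.91066e+06 * 0.00060155 = 1149.4 Hz


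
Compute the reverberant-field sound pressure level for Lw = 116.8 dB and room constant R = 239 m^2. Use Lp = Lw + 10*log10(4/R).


4/R = 4/239 = 0.0167364
Lp = 116.8 + 10*log10(0.0167364) = 99.037 dB


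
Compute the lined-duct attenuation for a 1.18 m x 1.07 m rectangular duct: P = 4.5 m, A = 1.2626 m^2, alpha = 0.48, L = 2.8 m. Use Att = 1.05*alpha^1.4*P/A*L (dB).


alpha^1.4 = 0.48^1.4 = 0.35788
Attenuation rate = 1.05 * alpha^1.4 * P / A
= 1.05 * 0.35788 * 4.5 / 1.2626 = 1.33929 dB/m
Total Att = 1.33929 * 2.8 = 3.75 dB


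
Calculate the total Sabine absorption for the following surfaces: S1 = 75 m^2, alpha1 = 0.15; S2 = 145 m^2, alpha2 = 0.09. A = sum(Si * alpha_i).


75 * 0.15 = 11.25
145 * 0.09 = 13.05
A_total = 11.25 + 13.05 = 24.3 m^2


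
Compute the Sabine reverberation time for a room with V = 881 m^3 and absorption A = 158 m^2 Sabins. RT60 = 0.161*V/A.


RT60 = 0.161 * 881 / 158 = 0.89773 s


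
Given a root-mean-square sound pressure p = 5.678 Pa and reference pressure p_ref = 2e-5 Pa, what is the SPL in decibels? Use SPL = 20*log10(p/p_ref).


p / p_ref = 5.678 / 2e-5 = 283900
SPL = 20 * log10(283900) = 109.06 dB


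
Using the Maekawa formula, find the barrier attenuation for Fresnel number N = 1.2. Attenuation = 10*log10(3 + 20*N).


3 + 20*N = 3 + 20*1.2 = 27
Att = 10*log10(27) = 14.314 dB


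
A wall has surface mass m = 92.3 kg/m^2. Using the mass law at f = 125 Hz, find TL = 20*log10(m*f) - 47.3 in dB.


m * f = 92.3 * 125 = 11537.5
20*log10(11537.5) = 81.2422 dB
TL = 81.2422 - 47.3 = 33.942 dB


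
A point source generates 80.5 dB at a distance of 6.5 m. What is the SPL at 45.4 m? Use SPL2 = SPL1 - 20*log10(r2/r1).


r2/r1 = 45.4/6.5 = 6.98462
Correction = 20*log10(6.98462) = 16.8829 dB
SPL2 = 80.5 - 16.8829 = 63.617 dB


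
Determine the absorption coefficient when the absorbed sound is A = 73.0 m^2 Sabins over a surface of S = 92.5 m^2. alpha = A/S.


Absorption coefficient = absorbed power / incident power
alpha = A / S = 73.0 / 92.5 = 0.78919


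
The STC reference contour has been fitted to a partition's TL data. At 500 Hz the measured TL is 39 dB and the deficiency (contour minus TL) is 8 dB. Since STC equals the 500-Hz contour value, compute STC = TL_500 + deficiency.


By ASTM E413, STC = value of the fitted reference contour at 500 Hz.
Contour value at 500 Hz = TL_500 + deficiency = 39 + 8 = 47
STC = 47


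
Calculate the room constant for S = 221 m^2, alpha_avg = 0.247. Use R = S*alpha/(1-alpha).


R = 221 * 0.247 / (1 - 0.247) = 72.493 m^2


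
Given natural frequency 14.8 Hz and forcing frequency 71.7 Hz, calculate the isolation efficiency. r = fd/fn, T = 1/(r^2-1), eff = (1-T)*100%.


r = 71.7 / 14.8 = 4.84459
r^2 - 1 = 4.84459^2 - 1 = 22.4701
T = 1/22.4701 = 0.0445036
Efficiency = (1 - 0.0445036)*100 = 95.55 %


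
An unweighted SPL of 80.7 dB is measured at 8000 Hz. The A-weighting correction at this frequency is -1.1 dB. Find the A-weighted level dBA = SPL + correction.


A-weighting table: 8000 Hz -> -1.1 dB correction
SPL_A = SPL + correction = 80.7 + (-1.1) = 79.6 dBA


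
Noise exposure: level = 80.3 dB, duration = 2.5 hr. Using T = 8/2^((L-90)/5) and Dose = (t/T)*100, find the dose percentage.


T_allowed = 8 / 2^((80.3 - 90)/5) = 30.6965 hr
Dose = 2.5 / 30.6965 * 100 = 8.1443 %


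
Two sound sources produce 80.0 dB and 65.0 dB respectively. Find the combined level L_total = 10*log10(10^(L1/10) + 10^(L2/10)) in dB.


10^(80.0/10) = 1e+08
10^(65.0/10) = 3.16228e+06
Sum = 1e+08 + 3.16228e+06 = 1.03162e+08
L_total = 10*log10(1.03162e+08) = 80.135 dB


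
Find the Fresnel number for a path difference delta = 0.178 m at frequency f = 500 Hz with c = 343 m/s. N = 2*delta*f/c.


N = 2*delta*f/c = 2*delta/lambda, where lambda = c/f
lambda = 343 / 500 = 0.686 m
N = 2 * 0.178 / 0.686 = 0.51895


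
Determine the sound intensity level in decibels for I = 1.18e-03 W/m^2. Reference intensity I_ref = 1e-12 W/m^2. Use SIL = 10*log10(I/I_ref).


I / I_ref = 1.18e-03 / 1e-12 = 1.18e+09
SIL = 10 * log10(1.18e+09) = 90.719 dB


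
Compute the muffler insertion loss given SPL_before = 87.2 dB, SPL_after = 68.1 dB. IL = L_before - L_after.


Insertion loss = SPL without muffler - SPL with muffler
IL = 87.2 - 68.1 = 19.1 dB


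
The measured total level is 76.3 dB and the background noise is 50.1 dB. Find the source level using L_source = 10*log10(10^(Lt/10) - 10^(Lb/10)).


10^(76.3/10) = 4.2658e+07
10^(50.1/10) = 102329
Difference = 4.2658e+07 - 102329 = 4.25557e+07
L_source = 10*log10(4.25557e+07) = 76.29 dB


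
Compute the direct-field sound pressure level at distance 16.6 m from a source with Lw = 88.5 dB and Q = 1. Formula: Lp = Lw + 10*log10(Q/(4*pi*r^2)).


4*pi*r^2 = 4*pi*16.6^2 = 3462.79 m^2
Q / (4*pi*r^2) = 1 / 3462.79 = 0.000288784
Lp = 88.5 + 10*log10(0.000288784) = 53.106 dB


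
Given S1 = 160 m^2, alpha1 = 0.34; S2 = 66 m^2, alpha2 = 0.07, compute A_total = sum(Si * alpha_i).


160 * 0.34 = 54.4
66 * 0.07 = 4.62
A_total = 54.4 + 4.62 = 59.02 m^2


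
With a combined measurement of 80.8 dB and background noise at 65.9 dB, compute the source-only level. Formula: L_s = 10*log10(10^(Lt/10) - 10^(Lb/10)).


10^(80.8/10) = 1.20226e+08
10^(65.9/10) = 3.89045e+06
Difference = 1.20226e+08 - 3.89045e+06 = 1.16336e+08
L_source = 10*log10(1.16336e+08) = 80.657 dB


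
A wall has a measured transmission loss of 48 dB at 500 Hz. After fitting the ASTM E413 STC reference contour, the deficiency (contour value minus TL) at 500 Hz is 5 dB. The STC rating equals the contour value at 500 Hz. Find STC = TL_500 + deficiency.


By ASTM E413, STC = value of the fitted reference contour at 500 Hz.
Contour value at 500 Hz = TL_500 + deficiency = 48 + 5 = 53
STC = 53


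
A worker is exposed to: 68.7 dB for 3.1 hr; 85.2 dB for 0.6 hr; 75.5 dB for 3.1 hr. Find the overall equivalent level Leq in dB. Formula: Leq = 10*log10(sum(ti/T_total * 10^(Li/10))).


T_total = 3.1 + 0.6 + 3.1 = 6.8 hr
(3.1/6.8) * 10^(68.7/10) = 3.3795e+06
(0.6/6.8) * 10^(85.2/10) = 2.92175e+07
(3.1/6.8) * 10^(75.5/10) = 1.61753e+07
Sum = 3.3795e+06 + 2.92175e+07 + 1.61753e+07 = 4.87723e+07
Leq = 10*log10(4.87723e+07) = 76.882 dB


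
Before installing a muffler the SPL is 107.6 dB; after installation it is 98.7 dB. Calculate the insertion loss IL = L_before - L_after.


Insertion loss = SPL without muffler - SPL with muffler
IL = 107.6 - 98.7 = 8.9 dB


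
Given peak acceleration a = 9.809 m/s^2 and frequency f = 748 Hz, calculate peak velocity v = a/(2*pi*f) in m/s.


omega = 2*pi*f = 2*pi*748 = 4699.82 rad/s
v = a / omega = 9.809 / 4699.82 = 0.0020871 m/s


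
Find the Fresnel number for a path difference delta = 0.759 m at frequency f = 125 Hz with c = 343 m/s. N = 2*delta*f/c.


N = 2*delta*f/c = 2*delta/lambda, where lambda = c/f
lambda = 343 / 125 = 2.744 m
N = 2 * 0.759 / 2.744 = 0.55321


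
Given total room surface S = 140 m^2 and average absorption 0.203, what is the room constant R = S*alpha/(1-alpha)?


R = 140 * 0.203 / (1 - 0.203) = 35.659 m^2


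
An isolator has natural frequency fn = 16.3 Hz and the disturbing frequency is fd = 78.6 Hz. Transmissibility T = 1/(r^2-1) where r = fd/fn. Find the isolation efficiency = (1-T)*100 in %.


r = 78.6 / 16.3 = 4.82209
r^2 - 1 = 4.82209^2 - 1 = 22.2526
T = 1/22.2526 = 0.0449386
Efficiency = (1 - 0.0449386)*100 = 95.506 %


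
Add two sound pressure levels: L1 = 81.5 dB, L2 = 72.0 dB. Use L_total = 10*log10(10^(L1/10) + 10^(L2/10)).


10^(81.5/10) = 1.41254e+08
10^(72.0/10) = 1.58489e+07
Sum = 1.41254e+08 + 1.58489e+07 = 1.57103e+08
L_total = 10*log10(1.57103e+08) = 81.962 dB


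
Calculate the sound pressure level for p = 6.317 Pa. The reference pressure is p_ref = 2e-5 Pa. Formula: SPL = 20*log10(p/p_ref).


p / p_ref = 6.317 / 2e-5 = 315850
SPL = 20 * log10(315850) = 109.99 dB


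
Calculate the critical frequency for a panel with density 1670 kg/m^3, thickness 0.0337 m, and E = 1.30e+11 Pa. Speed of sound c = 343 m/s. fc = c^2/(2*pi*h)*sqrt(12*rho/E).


12*rho/E = 12*1670/1.30e+11 = 1.54154e-07
sqrt(12*rho/E) = sqrt(1.54154e-07) = 0.000392625
c^2/(2*pi*h) = 343^2/(2*pi*0.0337) = 555621
fc = 555621 * 0.000392625 = 218.15 Hz


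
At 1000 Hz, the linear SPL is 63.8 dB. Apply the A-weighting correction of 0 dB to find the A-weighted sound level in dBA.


A-weighting table: 1000 Hz -> 0 dB correction
SPL_A = SPL + correction = 63.8 + (0) = 63.8 dBA


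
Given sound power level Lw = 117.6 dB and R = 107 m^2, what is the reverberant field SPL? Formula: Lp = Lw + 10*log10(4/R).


4/R = 4/107 = 0.0373832
Lp = 117.6 + 10*log10(0.0373832) = 103.33 dB


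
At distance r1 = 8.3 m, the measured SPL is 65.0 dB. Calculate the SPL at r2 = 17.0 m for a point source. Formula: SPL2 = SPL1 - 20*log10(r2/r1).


r2/r1 = 17.0/8.3 = 2.04819
Correction = 20*log10(2.04819) = 6.2274 dB
SPL2 = 65.0 - 6.2274 = 58.773 dB


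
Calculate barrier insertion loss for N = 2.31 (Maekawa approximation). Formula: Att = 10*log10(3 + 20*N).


3 + 20*N = 3 + 20*2.31 = 49.2
Att = 10*log10(49.2) = 16.92 dB
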